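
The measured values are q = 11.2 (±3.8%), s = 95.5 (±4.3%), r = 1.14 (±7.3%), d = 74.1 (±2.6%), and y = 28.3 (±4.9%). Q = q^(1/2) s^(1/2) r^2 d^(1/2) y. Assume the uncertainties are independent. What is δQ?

1630

For a monomial Q ∝ q^(1/2), s^(1/2), r^2, d^(1/2), y, fractional errors add in quadrature:
  (½·δq/q)² = (0.5×0.0380)² = 0.000361;  (½·δs/s)² = (0.5×0.0430)² = 0.000462;  (2·δr/r)² = (2×0.0730)² = 0.0213;  (½·δd/d)² = (0.5×0.0260)² = 0.000169;  (1·δy/y)² = (1×0.0490)² = 0.00240
δQ/Q = √(0.0247) = 0.157
Q = 10400, so δQ = 0.157 × 10400 = 1630.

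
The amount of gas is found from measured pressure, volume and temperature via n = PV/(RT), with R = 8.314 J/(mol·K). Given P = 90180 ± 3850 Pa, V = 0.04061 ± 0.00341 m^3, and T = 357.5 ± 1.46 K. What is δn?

Each factor contributes (exponent × relative error)² to (δn/n)²:
  (1·δP/P)² = (1×0.0427)² = 0.00182;  (1·δV/V)² = (1×0.0840)² = 0.00705;  (-1·δT/T)² = (-1×0.00408)² = 1.67e-05
δn/n = √(0.00889) = 0.0943
n = 1.232 mol, so δn = 0.0943 × 1.232 = 0.116 mol.

0.116 mol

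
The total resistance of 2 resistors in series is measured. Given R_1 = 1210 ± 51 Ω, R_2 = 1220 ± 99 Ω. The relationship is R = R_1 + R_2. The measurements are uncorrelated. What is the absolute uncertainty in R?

111 Ω

Absolute uncertainties add in quadrature for a linear combination:
  (δR_1)² = 2600;  (δR_2)² = 9800
δR = √(12400) = 111 Ω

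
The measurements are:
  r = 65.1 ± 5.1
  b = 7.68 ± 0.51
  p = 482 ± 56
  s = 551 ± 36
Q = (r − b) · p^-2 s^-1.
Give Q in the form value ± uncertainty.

Let u = r − b = 57.4. δu = √(δr² + δb²) = √(26.0 + 0.260) = 5.13, so δu/u = 0.0893.
Q is then a monomial in u, p, s:
δQ/Q = √((δu/u)² + (-2·δp/p)² + (-1·δs/s)²) = √(0.00797 + 0.0540 + 0.00427) = 0.257
Q = 4.49e-07, so δQ = 0.257 × 4.49e-07 = 1.15e-07.

(4.49 ± 1.15) × 10^-7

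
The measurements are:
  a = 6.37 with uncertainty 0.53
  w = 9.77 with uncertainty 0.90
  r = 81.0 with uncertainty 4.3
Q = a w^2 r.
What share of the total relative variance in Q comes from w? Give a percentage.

(δQ/Q)² = (1·δa/a)² + (2·δw/w)² + (1·δr/r)²
  a term: (1×0.0832)² = 0.00692
  w term: (2×0.0921)² = 0.0339
  r term: (1×0.0531)² = 0.00282
Total = 0.0437. Share from w = 0.0339/0.0437 = 0.777.

77.7%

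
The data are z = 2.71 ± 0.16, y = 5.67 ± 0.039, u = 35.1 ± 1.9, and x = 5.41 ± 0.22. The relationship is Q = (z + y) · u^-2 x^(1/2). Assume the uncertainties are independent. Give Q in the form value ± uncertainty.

Let w = z + y = 8.38. δw = √(δz² + δy²) = √(0.0256 + 0.00152) = 0.165, so δw/w = 0.0197.
Q is then a monomial in w, u, x:
δQ/Q = √((δw/w)² + (-2·δu/u)² + (½·δx/x)²) = √(0.000386 + 0.0117 + 0.000413) = 0.112
Q = 0.0158, so δQ = 0.112 × 0.0158 = 0.00177.

0.0158 ± 0.00177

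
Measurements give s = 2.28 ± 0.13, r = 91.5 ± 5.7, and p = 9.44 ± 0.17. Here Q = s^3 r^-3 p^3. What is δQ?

Products/powers → add relative errors in quadrature, weighted by exponent:
  (3·δs/s)² = (3×0.0570)² = 0.0293;  (-3·δr/r)² = (-3×0.0623)² = 0.0349;  (3·δp/p)² = (3×0.0180)² = 0.00292
δQ/Q = √(0.0671) = 0.259
Q = 0.0130, so δQ = 0.259 × 0.0130 = 0.00337.

0.00337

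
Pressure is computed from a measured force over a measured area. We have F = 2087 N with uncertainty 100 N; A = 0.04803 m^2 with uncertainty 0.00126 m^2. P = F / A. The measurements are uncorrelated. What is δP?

Relative error in a monomial: (δP/P)² = Σ (nᵢ · δxᵢ/xᵢ)².
  (1·δF/F)² = (1×0.0479)² = 0.00230;  (-1·δA/A)² = (-1×0.0262)² = 0.000688
δP/P = √(0.00298) = 0.0546
P = 43450 Pa, so δP = 0.0546 × 43450 = 2370 Pa.

2370 Pa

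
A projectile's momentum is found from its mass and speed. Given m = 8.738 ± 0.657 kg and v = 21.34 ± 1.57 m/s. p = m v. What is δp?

p is a product of powers, so relative uncertainties combine in quadrature:
  (1·δm/m)² = (1×0.0752)² = 0.00565;  (1·δv/v)² = (1×0.0736)² = 0.00541
δp/p = √(0.0111) = 0.105
p = 186.5 kg·m/s, so δp = 0.105 × 186.5 = 19.6 kg·m/s.

19.6 kg·m/s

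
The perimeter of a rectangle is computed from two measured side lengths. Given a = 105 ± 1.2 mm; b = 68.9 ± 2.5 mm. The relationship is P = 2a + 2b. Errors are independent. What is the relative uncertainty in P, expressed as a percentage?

For a sum/difference, combine absolute errors in quadrature:
  (2·δa)² = 5.76;  (2·δb)² = 25.0
δP = √(30.8) = 5.55 mm
P = 348 mm, so δP/P = 5.55/348 = 0.0159.

1.59%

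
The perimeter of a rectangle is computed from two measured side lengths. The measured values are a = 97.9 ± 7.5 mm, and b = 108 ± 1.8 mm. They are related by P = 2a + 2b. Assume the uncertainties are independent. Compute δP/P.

0.0375

Each term contributes (cᵢ δxᵢ)² to (δP)²:
  (2·δa)² = 225;  (2·δb)² = 13.0
δP = √(238) = 15.4 mm
P = 412 mm, so δP/P = 15.4/412 = 0.0375.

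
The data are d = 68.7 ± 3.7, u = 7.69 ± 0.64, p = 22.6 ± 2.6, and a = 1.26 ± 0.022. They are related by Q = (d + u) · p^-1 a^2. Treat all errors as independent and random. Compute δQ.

0.697

Let w = d + u = 76.4. δw = √(δd² + δu²) = √(13.7 + 0.410) = 3.75, so δw/w = 0.0492.
Q is then a monomial in w, p, a:
δQ/Q = √((δw/w)² + (-1·δp/p)² + (2·δa/a)²) = √(0.00242 + 0.0132 + 0.00122) = 0.130
Q = 5.37, so δQ = 0.130 × 5.37 = 0.697.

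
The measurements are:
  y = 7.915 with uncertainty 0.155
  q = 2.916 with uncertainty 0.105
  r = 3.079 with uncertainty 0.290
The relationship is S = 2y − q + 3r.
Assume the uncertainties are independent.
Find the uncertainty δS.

Each term contributes (cᵢ δxᵢ)² to (δS)²:
  (2·δy)² = 0.0961;  (δq)² = 0.0110;  (3·δr)² = 0.757
δS = √(0.864) = 0.930

0.930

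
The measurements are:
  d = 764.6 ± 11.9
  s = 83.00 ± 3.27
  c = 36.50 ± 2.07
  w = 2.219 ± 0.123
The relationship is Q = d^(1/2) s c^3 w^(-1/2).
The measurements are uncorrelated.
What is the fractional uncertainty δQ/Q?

Relative error in a monomial: (δQ/Q)² = Σ (nᵢ · δxᵢ/xᵢ)².
  (½·δd/d)² = (0.5×0.0156)² = 6.06e-05;  (1·δs/s)² = (1×0.0394)² = 0.00155;  (3·δc/c)² = (3×0.0567)² = 0.0289;  (−½·δw/w)² = (-0.5×0.0554)² = 0.000768
δQ/Q = √(0.0313) = 0.177

0.177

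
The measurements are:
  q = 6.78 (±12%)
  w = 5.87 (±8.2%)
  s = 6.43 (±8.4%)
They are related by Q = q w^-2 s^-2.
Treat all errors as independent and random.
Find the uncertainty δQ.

0.00125

Products/powers → add relative errors in quadrature, weighted by exponent:
  (1·δq/q)² = (1×0.120)² = 0.0144;  (-2·δw/w)² = (-2×0.0820)² = 0.0269;  (-2·δs/s)² = (-2×0.0840)² = 0.0282
δQ/Q = √(0.0695) = 0.264
Q = 0.00476, so δQ = 0.264 × 0.00476 = 0.00125.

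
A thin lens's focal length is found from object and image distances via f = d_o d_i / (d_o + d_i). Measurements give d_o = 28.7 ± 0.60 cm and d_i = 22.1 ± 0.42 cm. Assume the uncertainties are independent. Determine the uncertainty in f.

0.176 cm

∂f/∂d_o = (d_i/(d_o+d_i))² = 0.189;  ∂f/∂d_i = (d_o/(d_o+d_i))² = 0.319
δf = √((∂f/∂d_o · δd_o)² + (∂f/∂d_i · δd_i)²) = √(0.0129 + 0.0180) = 0.176 cm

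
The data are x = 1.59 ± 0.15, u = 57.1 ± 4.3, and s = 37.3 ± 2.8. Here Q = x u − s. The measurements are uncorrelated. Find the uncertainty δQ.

Let p = x·u = 90.8. δp/p = √((1·δx/x)² + (1·δu/u)²) = √(0.00890 + 0.00567) = 0.121, so δp = 11.0.
Q = p − s: δQ = √(δp² + δs²) = √(120 + 7.84) = 11.3

11.3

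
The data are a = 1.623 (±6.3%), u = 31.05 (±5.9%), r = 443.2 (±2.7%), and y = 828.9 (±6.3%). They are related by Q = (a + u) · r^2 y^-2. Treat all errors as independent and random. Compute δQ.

Let w = a + u = 32.67. δw = √(δa² + δu²) = √(0.0105 + 3.36) = 1.83, so δw/w = 0.0562.
Q is then a monomial in w, r, y:
δQ/Q = √((δw/w)² + (2·δr/r)² + (-2·δy/y)²) = √(0.00315 + 0.00292 + 0.0159) = 0.148
Q = 9.341, so δQ = 0.148 × 9.341 = 1.38.

1.38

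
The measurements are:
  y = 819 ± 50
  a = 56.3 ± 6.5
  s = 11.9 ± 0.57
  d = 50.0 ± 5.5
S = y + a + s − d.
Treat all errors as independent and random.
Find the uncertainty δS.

Each term contributes (cᵢ δxᵢ)² to (δS)²:
  (δy)² = 2500;  (δa)² = 42.2;  (δs)² = 0.325;  (δd)² = 30.2
δS = √(2570) = 50.7

50.7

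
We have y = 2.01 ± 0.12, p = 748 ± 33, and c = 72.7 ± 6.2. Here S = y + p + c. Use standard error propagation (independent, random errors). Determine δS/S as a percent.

4.08%

Each term contributes (cᵢ δxᵢ)² to (δS)²:
  (δy)² = 0.0144;  (δp)² = 1090;  (δc)² = 38.4
δS = √(1130) = 33.6
S = 823, so δS/S = 33.6/823 = 0.0408.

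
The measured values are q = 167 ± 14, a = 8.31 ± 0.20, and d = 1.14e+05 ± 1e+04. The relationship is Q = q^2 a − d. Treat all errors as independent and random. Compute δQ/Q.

Let p = q^2·a = 2.32e+05. δp/p = √((2·δq/q)² + (1·δa/a)²) = √(0.0281 + 0.000579) = 0.169, so δp = 39300.
Q = p − d: δQ = √(δp² + δd²) = √(1.54e+09 + 1e+08) = 40500
Q = 1.18e+05, so δQ/Q = 40500/1.18e+05 = 0.344.

0.344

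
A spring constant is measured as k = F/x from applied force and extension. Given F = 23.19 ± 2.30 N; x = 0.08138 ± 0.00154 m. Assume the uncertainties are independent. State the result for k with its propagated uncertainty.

285.0 ± 28.8 N/m

Products/powers → add relative errors in quadrature, weighted by exponent:
  (1·δF/F)² = (1×0.0992)² = 0.00984;  (-1·δx/x)² = (-1×0.0189)² = 0.000358
δk/k = √(0.0102) = 0.101
k = 285.0 N/m, so δk = 0.101 × 285.0 = 28.8 N/m.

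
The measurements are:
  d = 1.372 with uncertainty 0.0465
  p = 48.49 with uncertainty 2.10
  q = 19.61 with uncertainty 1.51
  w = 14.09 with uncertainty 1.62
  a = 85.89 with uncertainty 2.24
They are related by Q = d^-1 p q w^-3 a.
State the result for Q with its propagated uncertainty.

Products/powers → add relative errors in quadrature, weighted by exponent:
  (-1·δd/d)² = (-1×0.0339)² = 0.00115;  (1·δp/p)² = (1×0.0433)² = 0.00188;  (1·δq/q)² = (1×0.0770)² = 0.00593;  (-3·δw/w)² = (-3×0.115)² = 0.119;  (1·δa/a)² = (1×0.0261)² = 0.000680
δQ/Q = √(0.129) = 0.359
Q = 21.28, so δQ = 0.359 × 21.28 = 7.63.

21.28 ± 7.63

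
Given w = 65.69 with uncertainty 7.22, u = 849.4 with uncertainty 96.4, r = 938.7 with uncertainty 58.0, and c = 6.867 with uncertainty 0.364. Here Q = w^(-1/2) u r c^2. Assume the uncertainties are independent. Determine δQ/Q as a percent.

Products/powers → add relative errors in quadrature, weighted by exponent:
  (−½·δw/w)² = (-0.5×0.110)² = 0.00302;  (1·δu/u)² = (1×0.113)² = 0.0129;  (1·δr/r)² = (1×0.0618)² = 0.00382;  (2·δc/c)² = (2×0.0530)² = 0.0112
δQ/Q = √(0.0310) = 0.176

17.6%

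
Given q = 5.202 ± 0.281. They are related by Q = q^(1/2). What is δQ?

0.0616

Q ∝ q^(1/2), so δQ/Q = |½| · δq/q = 0.5 × 0.0540 = 0.0270.
Q = 2.281, so δQ = 0.0270 × 2.281 = 0.0616.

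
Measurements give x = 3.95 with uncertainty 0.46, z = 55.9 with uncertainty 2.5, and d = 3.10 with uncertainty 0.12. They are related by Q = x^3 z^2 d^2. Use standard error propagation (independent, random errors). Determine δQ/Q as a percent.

36.9%

Since Q is a product/quotient, work with relative uncertainties:
  (3·δx/x)² = (3×0.116)² = 0.122;  (2·δz/z)² = (2×0.0447)² = 0.00800;  (2·δd/d)² = (2×0.0387)² = 0.00599
δQ/Q = √(0.136) = 0.369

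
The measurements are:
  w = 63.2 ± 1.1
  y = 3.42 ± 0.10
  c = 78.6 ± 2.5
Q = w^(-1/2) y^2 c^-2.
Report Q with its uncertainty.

(2.38 ± 0.207) × 10^-4

Q is a product of powers, so relative uncertainties combine in quadrature:
  (−½·δw/w)² = (-0.5×0.0174)² = 7.57e-05;  (2·δy/y)² = (2×0.0292)² = 0.00342;  (-2·δc/c)² = (-2×0.0318)² = 0.00405
δQ/Q = √(0.00754) = 0.0868
Q = 0.000238, so δQ = 0.0868 × 0.000238 = 2.07e-05.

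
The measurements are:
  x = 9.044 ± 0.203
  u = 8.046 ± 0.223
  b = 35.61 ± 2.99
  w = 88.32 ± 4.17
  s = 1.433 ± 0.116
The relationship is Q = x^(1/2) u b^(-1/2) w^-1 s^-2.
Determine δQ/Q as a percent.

17.6%

Q is a product of powers, so relative uncertainties combine in quadrature:
  (½·δx/x)² = (0.5×0.0224)² = 0.000126;  (1·δu/u)² = (1×0.0277)² = 0.000768;  (−½·δb/b)² = (-0.5×0.0840)² = 0.00176;  (-1·δw/w)² = (-1×0.0472)² = 0.00223;  (-2·δs/s)² = (-2×0.0809)² = 0.0262
δQ/Q = √(0.0311) = 0.176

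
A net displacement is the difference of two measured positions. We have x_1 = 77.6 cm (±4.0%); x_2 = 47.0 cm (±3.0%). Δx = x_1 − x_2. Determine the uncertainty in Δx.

Absolute uncertainties add in quadrature for a linear combination:
  (δx_1)² = 9.63;  (δx_2)² = 1.99
δΔx = √(11.6) = 3.41 cm

3.41 cm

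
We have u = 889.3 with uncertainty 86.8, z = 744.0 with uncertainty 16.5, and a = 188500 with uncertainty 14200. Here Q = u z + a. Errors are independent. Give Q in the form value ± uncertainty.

Let p = u·z = 661600. δp/p = √((1·δu/u)² + (1·δz/z)²) = √(0.00953 + 0.000492) = 0.100, so δp = 66200.
Q = p + a: δQ = √(δp² + δa²) = √(4.39e+09 + 2.02e+08) = 67700
Q = 850100.

850100 ± 67700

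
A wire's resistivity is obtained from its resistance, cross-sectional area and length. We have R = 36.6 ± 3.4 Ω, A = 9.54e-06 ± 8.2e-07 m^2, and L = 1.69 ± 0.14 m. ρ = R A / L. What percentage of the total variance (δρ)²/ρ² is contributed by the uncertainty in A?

(δρ/ρ)² = (1·δR/R)² + (1·δA/A)² + (-1·δL/L)²
  R term: (1×0.0929)² = 0.00863
  A term: (1×0.0860)² = 0.00739
  L term: (-1×0.0828)² = 0.00686
Total = 0.0229. Share from A = 0.00739/0.0229 = 0.323.

32.3%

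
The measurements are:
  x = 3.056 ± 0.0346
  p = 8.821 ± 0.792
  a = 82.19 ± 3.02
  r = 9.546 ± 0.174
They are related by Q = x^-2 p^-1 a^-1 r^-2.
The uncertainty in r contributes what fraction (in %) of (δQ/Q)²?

(δQ/Q)² = (-2·δx/x)² + (-1·δp/p)² + (-1·δa/a)² + (-2·δr/r)²
  x term: (-2×0.0113)² = 0.000513
  p term: (-1×0.0898)² = 0.00806
  a term: (-1×0.0367)² = 0.00135
  r term: (-2×0.0182)² = 0.00133
Total = 0.0113. Share from r = 0.00133/0.0113 = 0.118.

11.8%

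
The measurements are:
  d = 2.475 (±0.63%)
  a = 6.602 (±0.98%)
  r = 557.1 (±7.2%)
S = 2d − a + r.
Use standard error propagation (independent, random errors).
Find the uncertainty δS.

40.1

Sums and differences: (δS)² = Σ (cᵢ δxᵢ)².
  (2·δd)² = 0.000973;  (δa)² = 0.00419;  (δr)² = 1610
δS = √(1610) = 40.1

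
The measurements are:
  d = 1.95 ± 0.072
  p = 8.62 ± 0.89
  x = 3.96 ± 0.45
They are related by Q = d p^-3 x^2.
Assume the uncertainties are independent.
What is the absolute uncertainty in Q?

For a monomial Q ∝ d, p^-3, x^2, fractional errors add in quadrature:
  (1·δd/d)² = (1×0.0369)² = 0.00136;  (-3·δp/p)² = (-3×0.103)² = 0.0959;  (2·δx/x)² = (2×0.114)² = 0.0517
δQ/Q = √(0.149) = 0.386
Q = 0.0477, so δQ = 0.386 × 0.0477 = 0.0184.

0.0184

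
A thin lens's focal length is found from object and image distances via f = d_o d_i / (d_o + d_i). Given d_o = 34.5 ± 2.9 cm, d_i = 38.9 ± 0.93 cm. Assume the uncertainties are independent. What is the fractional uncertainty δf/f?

∂f/∂d_o = (d_i/(d_o+d_i))² = 0.281;  ∂f/∂d_i = (d_o/(d_o+d_i))² = 0.221
δf = √((∂f/∂d_o · δd_o)² + (∂f/∂d_i · δd_i)²) = √(0.663 + 0.0422) = 0.840 cm
f = 18.3 cm, so δf/f = 0.840/18.3 = 0.0459.

0.0459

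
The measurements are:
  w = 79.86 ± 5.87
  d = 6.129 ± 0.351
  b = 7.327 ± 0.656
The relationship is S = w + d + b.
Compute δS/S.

S is a linear combination, so absolute uncertainties add in quadrature:
  (δw)² = 34.5;  (δd)² = 0.123;  (δb)² = 0.430
δS = √(35.0) = 5.92
S = 93.32, so δS/S = 5.92/93.32 = 0.0634.

0.0634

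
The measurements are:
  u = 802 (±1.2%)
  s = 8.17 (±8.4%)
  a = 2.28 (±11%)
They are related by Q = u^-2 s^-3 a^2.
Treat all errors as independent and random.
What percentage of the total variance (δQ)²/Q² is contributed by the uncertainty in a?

(δQ/Q)² = (-2·δu/u)² + (-3·δs/s)² + (2·δa/a)²
  u term: (-2×0.0120)² = 0.000576
  s term: (-3×0.0840)² = 0.0635
  a term: (2×0.110)² = 0.0484
Total = 0.112. Share from a = 0.0484/0.112 = 0.430.

43.0%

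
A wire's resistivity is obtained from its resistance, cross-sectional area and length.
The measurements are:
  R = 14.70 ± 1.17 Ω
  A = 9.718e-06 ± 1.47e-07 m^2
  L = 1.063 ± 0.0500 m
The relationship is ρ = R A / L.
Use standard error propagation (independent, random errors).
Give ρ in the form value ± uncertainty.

Relative error in a monomial: (δρ/ρ)² = Σ (nᵢ · δxᵢ/xᵢ)².
  (1·δR/R)² = (1×0.0796)² = 0.00633;  (1·δA/A)² = (1×0.0151)² = 0.000229;  (-1·δL/L)² = (-1×0.0470)² = 0.00221
δρ/ρ = √(0.00878) = 0.0937
ρ = 0.0001344 Ω·m, so δρ = 0.0937 × 0.0001344 = 1.26e-05 Ω·m.

(1.344 ± 0.126) × 10^-4 Ω·m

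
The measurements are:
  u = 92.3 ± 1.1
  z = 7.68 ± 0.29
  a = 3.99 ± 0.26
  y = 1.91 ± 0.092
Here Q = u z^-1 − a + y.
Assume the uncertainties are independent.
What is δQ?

0.550

Let p = u·z^-1 = 12.0. δp/p = √((1·δu/u)² + (-1·δz/z)²) = √(0.000142 + 0.00143) = 0.0396, so δp = 0.476.
Q = p − a + y: δQ = √(δp² + δa² + δy²) = √(0.226 + 0.0676 + 0.00846) = 0.550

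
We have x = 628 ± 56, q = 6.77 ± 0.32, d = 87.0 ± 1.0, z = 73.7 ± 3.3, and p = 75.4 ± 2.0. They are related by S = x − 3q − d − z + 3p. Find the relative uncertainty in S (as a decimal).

0.0838

Each term contributes (cᵢ δxᵢ)² to (δS)²:
  (δx)² = 3140;  (3·δq)² = 0.922;  (δd)² = 1.00;  (δz)² = 10.9;  (3·δp)² = 36.0
δS = √(3180) = 56.4
S = 673, so δS/S = 56.4/673 = 0.0838.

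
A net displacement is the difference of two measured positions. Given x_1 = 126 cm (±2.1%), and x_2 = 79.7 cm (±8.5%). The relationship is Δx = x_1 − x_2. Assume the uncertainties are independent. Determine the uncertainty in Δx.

Each term contributes (cᵢ δxᵢ)² to (δΔx)²:
  (δx_1)² = 7.00;  (δx_2)² = 45.9
δΔx = √(52.9) = 7.27 cm

7.27 cm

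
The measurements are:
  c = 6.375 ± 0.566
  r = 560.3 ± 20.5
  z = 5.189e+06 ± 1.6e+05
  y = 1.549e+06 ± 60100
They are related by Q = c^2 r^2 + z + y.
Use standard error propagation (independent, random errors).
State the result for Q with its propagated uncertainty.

(1.950 ± 0.246) × 10^7

Let p = c^2·r^2 = 1.276e+07. δp/p = √((2·δc/c)² + (2·δr/r)²) = √(0.0315 + 0.00535) = 0.192, so δp = 2.45e+06.
Q = p + z + y: δQ = √(δp² + δz² + δy²) = √(6e+12 + 2.56e+10 + 3.61e+09) = 2.46e+06
Q = 1.95e+07.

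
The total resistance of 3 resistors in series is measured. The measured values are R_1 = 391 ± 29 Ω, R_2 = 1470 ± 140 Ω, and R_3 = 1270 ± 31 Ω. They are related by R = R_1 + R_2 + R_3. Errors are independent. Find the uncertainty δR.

146 Ω

For a sum/difference, combine absolute errors in quadrature:
  (δR_1)² = 841;  (δR_2)² = 19600;  (δR_3)² = 961
δR = √(21400) = 146 Ω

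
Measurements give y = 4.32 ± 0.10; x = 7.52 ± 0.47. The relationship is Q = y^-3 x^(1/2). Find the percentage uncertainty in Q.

Q is a product of powers, so relative uncertainties combine in quadrature:
  (-3·δy/y)² = (-3×0.0231)² = 0.00482;  (½·δx/x)² = (0.5×0.0625)² = 0.000977
δQ/Q = √(0.00580) = 0.0762

7.62%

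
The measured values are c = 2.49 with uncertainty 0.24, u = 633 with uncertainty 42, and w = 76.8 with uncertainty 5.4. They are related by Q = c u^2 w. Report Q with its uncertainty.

Q is a product of powers, so relative uncertainties combine in quadrature:
  (1·δc/c)² = (1×0.0964)² = 0.00929;  (2·δu/u)² = (2×0.0664)² = 0.0176;  (1·δw/w)² = (1×0.0703)² = 0.00494
δQ/Q = √(0.0318) = 0.178
Q = 7.66e+07, so δQ = 0.178 × 7.66e+07 = 1.37e+07.

(7.66 ± 1.37) × 10^7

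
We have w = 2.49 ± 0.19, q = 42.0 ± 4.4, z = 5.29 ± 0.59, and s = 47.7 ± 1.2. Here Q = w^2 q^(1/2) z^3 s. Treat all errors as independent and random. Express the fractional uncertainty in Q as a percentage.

Q is a product of powers, so relative uncertainties combine in quadrature:
  (2·δw/w)² = (2×0.0763)² = 0.0233;  (½·δq/q)² = (0.5×0.105)² = 0.00274;  (3·δz/z)² = (3×0.112)² = 0.112;  (1·δs/s)² = (1×0.0252)² = 0.000633
δQ/Q = √(0.139) = 0.372

37.2%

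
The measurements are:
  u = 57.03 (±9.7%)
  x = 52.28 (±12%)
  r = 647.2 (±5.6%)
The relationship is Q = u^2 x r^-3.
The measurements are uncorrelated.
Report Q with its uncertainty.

Q is a product of powers, so relative uncertainties combine in quadrature:
  (2·δu/u)² = (2×0.0970)² = 0.0376;  (1·δx/x)² = (1×0.120)² = 0.0144;  (-3·δr/r)² = (-3×0.0560)² = 0.0282
δQ/Q = √(0.0803) = 0.283
Q = 0.0006272, so δQ = 0.283 × 0.0006272 = 0.000178.

0.0006272 ± 0.000178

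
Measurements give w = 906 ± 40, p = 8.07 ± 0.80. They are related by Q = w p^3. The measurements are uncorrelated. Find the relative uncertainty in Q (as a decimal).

Products/powers → add relative errors in quadrature, weighted by exponent:
  (1·δw/w)² = (1×0.0442)² = 0.00195;  (3·δp/p)² = (3×0.0991)² = 0.0884
δQ/Q = √(0.0904) = 0.301

0.301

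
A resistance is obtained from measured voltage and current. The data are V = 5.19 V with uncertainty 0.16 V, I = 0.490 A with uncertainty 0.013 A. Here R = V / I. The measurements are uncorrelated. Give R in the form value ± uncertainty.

Products/powers → add relative errors in quadrature, weighted by exponent:
  (1·δV/V)² = (1×0.0308)² = 0.000950;  (-1·δI/I)² = (-1×0.0265)² = 0.000704
δR/R = √(0.00165) = 0.0407
R = 10.6 Ω, so δR = 0.0407 × 10.6 = 0.431 Ω.

10.6 ± 0.431 Ω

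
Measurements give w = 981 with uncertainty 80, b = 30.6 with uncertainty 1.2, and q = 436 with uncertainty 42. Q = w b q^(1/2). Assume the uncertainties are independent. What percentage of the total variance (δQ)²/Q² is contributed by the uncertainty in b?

14.6%

(δQ/Q)² = (1·δw/w)² + (1·δb/b)² + (½·δq/q)²
  w term: (1×0.0815)² = 0.00665
  b term: (1×0.0392)² = 0.00154
  q term: (0.5×0.0963)² = 0.00232
Total = 0.0105. Share from b = 0.00154/0.0105 = 0.146.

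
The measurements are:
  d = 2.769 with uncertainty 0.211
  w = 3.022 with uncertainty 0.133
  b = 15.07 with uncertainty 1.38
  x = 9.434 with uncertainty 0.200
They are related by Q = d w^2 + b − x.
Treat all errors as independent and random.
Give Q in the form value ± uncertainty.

Let p = d·w^2 = 25.29. δp/p = √((1·δd/d)² + (2·δw/w)²) = √(0.00581 + 0.00775) = 0.116, so δp = 2.94.
Q = p + b − x: δQ = √(δp² + δb² + δx²) = √(8.67 + 1.90 + 0.0400) = 3.26
Q = 30.92.

30.92 ± 3.26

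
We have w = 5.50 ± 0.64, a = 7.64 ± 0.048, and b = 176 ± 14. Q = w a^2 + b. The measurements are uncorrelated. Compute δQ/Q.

Let p = w·a^2 = 321. δp/p = √((1·δw/w)² + (2·δa/a)²) = √(0.0135 + 0.000158) = 0.117, so δp = 37.6.
Q = p + b: δQ = √(δp² + δb²) = √(1410 + 196) = 40.1
Q = 497, so δQ/Q = 40.1/497 = 0.0807.

0.0807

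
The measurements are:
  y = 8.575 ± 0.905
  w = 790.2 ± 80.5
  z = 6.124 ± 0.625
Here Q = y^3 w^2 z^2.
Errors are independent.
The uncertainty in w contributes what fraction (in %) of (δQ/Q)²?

22.6%

(δQ/Q)² = (3·δy/y)² + (2·δw/w)² + (2·δz/z)²
  y term: (3×0.106)² = 0.100
  w term: (2×0.102)² = 0.0415
  z term: (2×0.102)² = 0.0417
Total = 0.183. Share from w = 0.0415/0.183 = 0.226.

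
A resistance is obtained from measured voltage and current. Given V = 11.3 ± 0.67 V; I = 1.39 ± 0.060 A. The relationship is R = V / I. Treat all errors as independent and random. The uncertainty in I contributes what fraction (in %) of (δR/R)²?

34.6%

(δR/R)² = (1·δV/V)² + (-1·δI/I)²
  V term: (1×0.0593)² = 0.00352
  I term: (-1×0.0432)² = 0.00186
Total = 0.00538. Share from I = 0.00186/0.00538 = 0.346.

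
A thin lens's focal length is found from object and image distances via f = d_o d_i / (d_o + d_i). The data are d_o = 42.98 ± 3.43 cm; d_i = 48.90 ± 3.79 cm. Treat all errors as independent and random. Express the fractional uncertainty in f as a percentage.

∂f/∂d_o = (d_i/(d_o+d_i))² = 0.283;  ∂f/∂d_i = (d_o/(d_o+d_i))² = 0.219
δf = √((∂f/∂d_o · δd_o)² + (∂f/∂d_i · δd_i)²) = √(0.944 + 0.688) = 1.28 cm
f = 22.87 cm, so δf/f = 1.28/22.87 = 0.0558.

5.58%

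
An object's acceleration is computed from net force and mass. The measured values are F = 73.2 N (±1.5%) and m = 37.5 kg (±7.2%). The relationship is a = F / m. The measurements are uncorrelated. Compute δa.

Relative error in a monomial: (δa/a)² = Σ (nᵢ · δxᵢ/xᵢ)².
  (1·δF/F)² = (1×0.0150)² = 0.000225;  (-1·δm/m)² = (-1×0.0720)² = 0.00518
δa/a = √(0.00541) = 0.0735
a = 1.95 m/s^2, so δa = 0.0735 × 1.95 = 0.144 m/s^2.

0.144 m/s^2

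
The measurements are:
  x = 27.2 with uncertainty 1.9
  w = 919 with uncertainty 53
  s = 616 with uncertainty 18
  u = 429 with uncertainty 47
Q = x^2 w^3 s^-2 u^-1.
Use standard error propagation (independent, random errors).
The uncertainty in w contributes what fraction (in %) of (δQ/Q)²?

(δQ/Q)² = (2·δx/x)² + (3·δw/w)² + (-2·δs/s)² + (-1·δu/u)²
  x term: (2×0.0699)² = 0.0195
  w term: (3×0.0577)² = 0.0299
  s term: (-2×0.0292)² = 0.00342
  u term: (-1×0.110)² = 0.0120
Total = 0.0649. Share from w = 0.0299/0.0649 = 0.461.

46.1%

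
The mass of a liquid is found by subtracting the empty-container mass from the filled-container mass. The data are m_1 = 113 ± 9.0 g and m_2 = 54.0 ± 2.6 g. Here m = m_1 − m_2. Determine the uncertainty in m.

Sums and differences: (δm)² = Σ (cᵢ δxᵢ)².
  (δm_1)² = 81.0;  (δm_2)² = 6.76
δm = √(87.8) = 9.37 g

9.37 g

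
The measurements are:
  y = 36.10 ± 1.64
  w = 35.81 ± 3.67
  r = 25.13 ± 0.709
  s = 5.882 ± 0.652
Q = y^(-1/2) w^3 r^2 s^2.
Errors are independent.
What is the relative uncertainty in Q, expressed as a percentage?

38.4%

For a monomial Q ∝ y^(-1/2), w^3, r^2, s^2, fractional errors add in quadrature:
  (−½·δy/y)² = (-0.5×0.0454)² = 0.000516;  (3·δw/w)² = (3×0.102)² = 0.0945;  (2·δr/r)² = (2×0.0282)² = 0.00318;  (2·δs/s)² = (2×0.111)² = 0.0491
δQ/Q = √(0.147) = 0.384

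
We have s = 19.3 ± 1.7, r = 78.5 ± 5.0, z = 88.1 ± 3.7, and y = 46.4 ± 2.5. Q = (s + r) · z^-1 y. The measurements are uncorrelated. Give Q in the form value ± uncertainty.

51.5 ± 4.49

Let u = s + r = 97.8. δu = √(δs² + δr²) = √(2.89 + 25.0) = 5.28, so δu/u = 0.0540.
Q is then a monomial in u, z, y:
δQ/Q = √((δu/u)² + (-1·δz/z)² + (1·δy/y)²) = √(0.00292 + 0.00176 + 0.00290) = 0.0871
Q = 51.5, so δQ = 0.0871 × 51.5 = 4.49.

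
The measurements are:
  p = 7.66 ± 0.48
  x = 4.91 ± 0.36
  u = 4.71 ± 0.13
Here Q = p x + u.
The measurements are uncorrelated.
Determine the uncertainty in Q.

Let w = p·x = 37.6. δw/w = √((1·δp/p)² + (1·δx/x)²) = √(0.00393 + 0.00538) = 0.0964, so δw = 3.63.
Q = w + u: δQ = √(δw² + δu²) = √(13.2 + 0.0169) = 3.63

3.63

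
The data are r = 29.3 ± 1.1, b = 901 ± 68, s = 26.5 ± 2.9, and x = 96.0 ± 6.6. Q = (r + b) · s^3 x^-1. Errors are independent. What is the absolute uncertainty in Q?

Let u = r + b = 930. δu = √(δr² + δb²) = √(1.21 + 4620) = 68.0, so δu/u = 0.0731.
Q is then a monomial in u, s, x:
δQ/Q = √((δu/u)² + (3·δs/s)² + (-1·δx/x)²) = √(0.00534 + 0.108 + 0.00473) = 0.343
Q = 1.8e+05, so δQ = 0.343 × 1.8e+05 = 61900.

61900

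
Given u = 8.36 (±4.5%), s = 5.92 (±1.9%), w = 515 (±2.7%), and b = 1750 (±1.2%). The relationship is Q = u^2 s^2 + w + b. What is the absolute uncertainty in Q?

241

Let p = u^2·s^2 = 2450. δp/p = √((2·δu/u)² + (2·δs/s)²) = √(0.00810 + 0.00144) = 0.0977, so δp = 239.
Q = p + w + b: δQ = √(δp² + δw² + δb²) = √(57300 + 193 + 441) = 241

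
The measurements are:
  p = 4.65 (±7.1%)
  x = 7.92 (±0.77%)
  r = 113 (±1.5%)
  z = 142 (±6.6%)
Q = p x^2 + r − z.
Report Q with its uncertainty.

263 ± 23.2

Let w = p·x^2 = 292. δw/w = √((1·δp/p)² + (2·δx/x)²) = √(0.00504 + 0.000237) = 0.0727, so δw = 21.2.
Q = w + r − z: δQ = √(δw² + δr² + δz²) = √(449 + 2.87 + 87.8) = 23.2
Q = 263.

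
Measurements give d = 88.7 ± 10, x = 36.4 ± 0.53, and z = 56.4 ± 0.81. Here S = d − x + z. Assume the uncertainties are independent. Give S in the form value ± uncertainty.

109 ± 10.0

For a sum/difference, combine absolute errors in quadrature:
  (δd)² = 100;  (δx)² = 0.281;  (δz)² = 0.656
δS = √(101) = 10.0
S = 109.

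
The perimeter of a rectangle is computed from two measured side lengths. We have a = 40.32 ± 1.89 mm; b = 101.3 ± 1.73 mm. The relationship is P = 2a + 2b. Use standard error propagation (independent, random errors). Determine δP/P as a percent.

P is a linear combination, so absolute uncertainties add in quadrature:
  (2·δa)² = 14.3;  (2·δb)² = 12.0
δP = √(26.3) = 5.12 mm
P = 283.2 mm, so δP/P = 5.12/283.2 = 0.0181.

1.81%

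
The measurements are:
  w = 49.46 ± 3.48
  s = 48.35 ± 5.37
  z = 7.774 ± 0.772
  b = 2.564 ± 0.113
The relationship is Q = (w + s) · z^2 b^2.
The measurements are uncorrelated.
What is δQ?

8820

Let u = w + s = 97.81. δu = √(δw² + δs²) = √(12.1 + 28.8) = 6.40, so δu/u = 0.0654.
Q is then a monomial in u, z, b:
δQ/Q = √((δu/u)² + (2·δz/z)² + (2·δb/b)²) = √(0.00428 + 0.0394 + 0.00777) = 0.227
Q = 38860, so δQ = 0.227 × 38860 = 8820.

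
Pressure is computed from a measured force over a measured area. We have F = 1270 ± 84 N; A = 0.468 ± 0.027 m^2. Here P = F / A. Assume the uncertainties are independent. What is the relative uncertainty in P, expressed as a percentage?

8.78%

For a monomial P ∝ F, A^-1, fractional errors add in quadrature:
  (1·δF/F)² = (1×0.0661)² = 0.00437;  (-1·δA/A)² = (-1×0.0577)² = 0.00333
δP/P = √(0.00770) = 0.0878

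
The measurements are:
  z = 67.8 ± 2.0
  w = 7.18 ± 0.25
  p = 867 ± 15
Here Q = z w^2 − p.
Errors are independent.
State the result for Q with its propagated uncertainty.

Let h = z·w^2 = 3500. δh/h = √((1·δz/z)² + (2·δw/w)²) = √(0.000870 + 0.00485) = 0.0756, so δh = 264.
Q = h − p: δQ = √(δh² + δp²) = √(69900 + 225) = 265
Q = 2630.

2630 ± 265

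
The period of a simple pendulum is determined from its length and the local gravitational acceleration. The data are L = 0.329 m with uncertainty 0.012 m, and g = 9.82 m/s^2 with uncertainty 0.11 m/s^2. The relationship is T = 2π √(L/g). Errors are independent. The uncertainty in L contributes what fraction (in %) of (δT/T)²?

91.4%

(δT/T)² = (½·δL/L)² + (−½·δg/g)²
  L term: (0.5×0.0365)² = 0.000333
  g term: (-0.5×0.0112)² = 3.14e-05
Total = 0.000364. Share from L = 0.000333/0.000364 = 0.914.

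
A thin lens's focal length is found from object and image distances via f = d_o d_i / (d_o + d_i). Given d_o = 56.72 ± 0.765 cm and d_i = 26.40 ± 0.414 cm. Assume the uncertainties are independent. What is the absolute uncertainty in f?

0.208 cm

∂f/∂d_o = (d_i/(d_o+d_i))² = 0.101;  ∂f/∂d_i = (d_o/(d_o+d_i))² = 0.466
δf = √((∂f/∂d_o · δd_o)² + (∂f/∂d_i · δd_i)²) = √(0.00596 + 0.0372) = 0.208 cm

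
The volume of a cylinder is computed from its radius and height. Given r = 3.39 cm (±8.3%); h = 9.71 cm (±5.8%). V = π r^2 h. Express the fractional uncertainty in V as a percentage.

17.6%

Since V is a product/quotient, work with relative uncertainties:
  (2·δr/r)² = (2×0.0830)² = 0.0276;  (1·δh/h)² = (1×0.0580)² = 0.00336
δV/V = √(0.0309) = 0.176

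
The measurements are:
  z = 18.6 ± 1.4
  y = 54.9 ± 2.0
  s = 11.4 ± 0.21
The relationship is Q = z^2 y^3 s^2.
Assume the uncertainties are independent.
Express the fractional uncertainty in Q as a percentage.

Products/powers → add relative errors in quadrature, weighted by exponent:
  (2·δz/z)² = (2×0.0753)² = 0.0227;  (3·δy/y)² = (3×0.0364)² = 0.0119;  (2·δs/s)² = (2×0.0184)² = 0.00136
δQ/Q = √(0.0360) = 0.190

19.0%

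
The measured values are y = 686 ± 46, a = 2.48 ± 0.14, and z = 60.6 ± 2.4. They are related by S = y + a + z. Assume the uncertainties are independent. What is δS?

For a sum/difference, combine absolute errors in quadrature:
  (δy)² = 2120;  (δa)² = 0.0196;  (δz)² = 5.76
δS = √(2120) = 46.1

46.1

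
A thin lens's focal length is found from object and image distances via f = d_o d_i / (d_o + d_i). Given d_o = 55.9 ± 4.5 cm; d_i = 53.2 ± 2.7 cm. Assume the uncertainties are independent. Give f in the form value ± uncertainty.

27.3 ± 1.28 cm

∂f/∂d_o = (d_i/(d_o+d_i))² = 0.238;  ∂f/∂d_i = (d_o/(d_o+d_i))² = 0.263
δf = √((∂f/∂d_o · δd_o)² + (∂f/∂d_i · δd_i)²) = √(1.14 + 0.502) = 1.28 cm
f = 27.3 cm.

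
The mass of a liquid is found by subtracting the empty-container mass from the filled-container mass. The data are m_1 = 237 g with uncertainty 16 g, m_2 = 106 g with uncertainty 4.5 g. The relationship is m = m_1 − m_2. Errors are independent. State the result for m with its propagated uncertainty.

Each term contributes (cᵢ δxᵢ)² to (δm)²:
  (δm_1)² = 256;  (δm_2)² = 20.2
δm = √(276) = 16.6 g
m = 131 g.

131 ± 16.6 g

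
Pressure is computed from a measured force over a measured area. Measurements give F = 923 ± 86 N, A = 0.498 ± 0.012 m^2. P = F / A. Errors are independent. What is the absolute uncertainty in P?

For a monomial P ∝ F, A^-1, fractional errors add in quadrature:
  (1·δF/F)² = (1×0.0932)² = 0.00868;  (-1·δA/A)² = (-1×0.0241)² = 0.000581
δP/P = √(0.00926) = 0.0962
P = 1850 Pa, so δP = 0.0962 × 1850 = 178 Pa.

178 Pa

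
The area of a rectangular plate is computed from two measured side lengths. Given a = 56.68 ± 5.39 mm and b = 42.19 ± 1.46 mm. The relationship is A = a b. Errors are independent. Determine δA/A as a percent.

For a monomial A ∝ a, b, fractional errors add in quadrature:
  (1·δa/a)² = (1×0.0951)² = 0.00904;  (1·δb/b)² = (1×0.0346)² = 0.00120
δA/A = √(0.0102) = 0.101

10.1%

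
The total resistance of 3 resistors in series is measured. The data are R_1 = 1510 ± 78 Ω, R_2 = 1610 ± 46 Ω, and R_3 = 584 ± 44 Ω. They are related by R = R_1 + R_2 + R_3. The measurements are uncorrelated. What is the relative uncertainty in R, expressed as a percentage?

2.72%

R is a linear combination, so absolute uncertainties add in quadrature:
  (δR_1)² = 6080;  (δR_2)² = 2120;  (δR_3)² = 1940
δR = √(10100) = 101 Ω
R = 3700 Ω, so δR/R = 101/3700 = 0.0272.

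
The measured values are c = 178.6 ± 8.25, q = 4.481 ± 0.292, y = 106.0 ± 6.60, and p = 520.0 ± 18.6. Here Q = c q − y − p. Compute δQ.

Let w = c·q = 800.3. δw/w = √((1·δc/c)² + (1·δq/q)²) = √(0.00213 + 0.00425) = 0.0799, so δw = 63.9.
Q = w − y − p: δQ = √(δw² + δy² + δp²) = √(4090 + 43.6 + 346) = 66.9

66.9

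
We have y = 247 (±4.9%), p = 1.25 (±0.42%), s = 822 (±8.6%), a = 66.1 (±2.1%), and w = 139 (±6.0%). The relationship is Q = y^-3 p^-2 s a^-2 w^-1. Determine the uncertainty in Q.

1.07e-11

Q is a product of powers, so relative uncertainties combine in quadrature:
  (-3·δy/y)² = (-3×0.0490)² = 0.0216;  (-2·δp/p)² = (-2×0.00420)² = 7.06e-05;  (1·δs/s)² = (1×0.0860)² = 0.00740;  (-2·δa/a)² = (-2×0.0210)² = 0.00176;  (-1·δw/w)² = (-1×0.0600)² = 0.00360
δQ/Q = √(0.0344) = 0.186
Q = 5.75e-11, so δQ = 0.186 × 5.75e-11 = 1.07e-11.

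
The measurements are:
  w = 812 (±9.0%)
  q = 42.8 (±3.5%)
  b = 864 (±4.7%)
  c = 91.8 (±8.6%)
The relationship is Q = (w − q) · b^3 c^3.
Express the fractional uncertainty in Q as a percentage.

30.9%

Let u = w − q = 769. δu = √(δw² + δq²) = √(5340 + 2.24) = 73.1, so δu/u = 0.0950.
Q is then a monomial in u, b, c:
δQ/Q = √((δu/u)² + (3·δb/b)² + (3·δc/c)²) = √(0.00903 + 0.0199 + 0.0666) = 0.309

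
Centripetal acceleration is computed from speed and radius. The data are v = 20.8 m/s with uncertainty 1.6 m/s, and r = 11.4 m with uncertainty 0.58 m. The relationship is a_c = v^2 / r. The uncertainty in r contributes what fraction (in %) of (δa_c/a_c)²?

9.86%

(δa_c/a_c)² = (2·δv/v)² + (-1·δr/r)²
  v term: (2×0.0769)² = 0.0237
  r term: (-1×0.0509)² = 0.00259
Total = 0.0263. Share from r = 0.00259/0.0263 = 0.0986.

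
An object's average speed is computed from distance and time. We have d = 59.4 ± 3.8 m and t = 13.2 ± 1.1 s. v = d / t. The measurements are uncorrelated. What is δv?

Each factor contributes (exponent × relative error)² to (δv/v)²:
  (1·δd/d)² = (1×0.0640)² = 0.00409;  (-1·δt/t)² = (-1×0.0833)² = 0.00694
δv/v = √(0.0110) = 0.105
v = 4.50 m/s, so δv = 0.105 × 4.50 = 0.473 m/s.

0.473 m/s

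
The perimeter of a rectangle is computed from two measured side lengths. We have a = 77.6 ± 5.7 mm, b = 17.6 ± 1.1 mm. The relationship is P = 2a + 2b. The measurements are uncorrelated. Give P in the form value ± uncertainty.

For a sum/difference, combine absolute errors in quadrature:
  (2·δa)² = 130;  (2·δb)² = 4.84
δP = √(135) = 11.6 mm
P = 190 mm.

190 ± 11.6 mm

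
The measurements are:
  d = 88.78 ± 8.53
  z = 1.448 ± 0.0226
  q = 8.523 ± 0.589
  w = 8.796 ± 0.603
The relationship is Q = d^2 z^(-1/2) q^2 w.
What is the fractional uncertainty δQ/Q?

0.247

Since Q is a product/quotient, work with relative uncertainties:
  (2·δd/d)² = (2×0.0961)² = 0.0369;  (−½·δz/z)² = (-0.5×0.0156)² = 6.09e-05;  (2·δq/q)² = (2×0.0691)² = 0.0191;  (1·δw/w)² = (1×0.0686)² = 0.00470
δQ/Q = √(0.0608) = 0.247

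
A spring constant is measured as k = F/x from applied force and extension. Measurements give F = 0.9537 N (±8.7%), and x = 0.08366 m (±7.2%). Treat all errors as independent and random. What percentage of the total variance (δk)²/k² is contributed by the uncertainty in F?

(δk/k)² = (1·δF/F)² + (-1·δx/x)²
  F term: (1×0.0870)² = 0.00757
  x term: (-1×0.0720)² = 0.00518
Total = 0.0128. Share from F = 0.00757/0.0128 = 0.594.

59.4%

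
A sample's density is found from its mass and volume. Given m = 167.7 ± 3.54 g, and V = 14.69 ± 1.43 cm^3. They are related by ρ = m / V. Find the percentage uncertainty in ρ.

Each factor contributes (exponent × relative error)² to (δρ/ρ)²:
  (1·δm/m)² = (1×0.0211)² = 0.000446;  (-1·δV/V)² = (-1×0.0973)² = 0.00948
δρ/ρ = √(0.00992) = 0.0996

9.96%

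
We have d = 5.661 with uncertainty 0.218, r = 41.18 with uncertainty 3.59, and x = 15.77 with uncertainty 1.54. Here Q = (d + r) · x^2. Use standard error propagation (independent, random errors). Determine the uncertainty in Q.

2440

Let u = d + r = 46.84. δu = √(δd² + δr²) = √(0.0475 + 12.9) = 3.60, so δu/u = 0.0768.
Q is then a monomial in u, x:
δQ/Q = √((δu/u)² + (2·δx/x)²) = √(0.00590 + 0.0381) = 0.210
Q = 11650, so δQ = 0.210 × 11650 = 2440.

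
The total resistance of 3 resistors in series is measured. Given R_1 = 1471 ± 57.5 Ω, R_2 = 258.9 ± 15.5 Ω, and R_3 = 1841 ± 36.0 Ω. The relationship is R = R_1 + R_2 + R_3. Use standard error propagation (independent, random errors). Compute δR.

69.6 Ω

Sums and differences: (δR)² = Σ (cᵢ δxᵢ)².
  (δR_1)² = 3310;  (δR_2)² = 240;  (δR_3)² = 1300
δR = √(4840) = 69.6 Ω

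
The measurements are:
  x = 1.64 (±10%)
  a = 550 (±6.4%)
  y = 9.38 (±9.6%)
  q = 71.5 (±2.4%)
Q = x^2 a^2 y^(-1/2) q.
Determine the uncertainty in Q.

Each factor contributes (exponent × relative error)² to (δQ/Q)²:
  (2·δx/x)² = (2×0.100)² = 0.0400;  (2·δa/a)² = (2×0.0640)² = 0.0164;  (−½·δy/y)² = (-0.5×0.0960)² = 0.00230;  (1·δq/q)² = (1×0.0240)² = 0.000576
δQ/Q = √(0.0593) = 0.243
Q = 1.9e+07, so δQ = 0.243 × 1.9e+07 = 4.62e+06.

4.62e+06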